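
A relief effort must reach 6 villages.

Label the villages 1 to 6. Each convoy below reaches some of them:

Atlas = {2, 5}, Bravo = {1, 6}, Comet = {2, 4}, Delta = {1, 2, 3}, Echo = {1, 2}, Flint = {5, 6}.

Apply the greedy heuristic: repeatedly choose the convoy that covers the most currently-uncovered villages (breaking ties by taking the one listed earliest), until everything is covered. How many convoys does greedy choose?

3

Greedy: pick Delta (covers 3 new) → pick Flint (covers 2 new) → pick Comet (covers 1 new). Total picks: 3.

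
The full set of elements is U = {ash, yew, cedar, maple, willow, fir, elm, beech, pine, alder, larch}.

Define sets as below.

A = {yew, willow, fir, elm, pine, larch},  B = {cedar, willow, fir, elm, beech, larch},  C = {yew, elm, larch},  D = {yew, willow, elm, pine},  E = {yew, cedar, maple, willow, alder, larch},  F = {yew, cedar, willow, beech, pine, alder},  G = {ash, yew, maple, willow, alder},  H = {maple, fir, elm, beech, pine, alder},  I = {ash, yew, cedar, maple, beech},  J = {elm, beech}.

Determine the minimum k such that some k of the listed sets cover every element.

Take {B, F, G}. Their union is {ash, yew, cedar, maple, willow, fir, elm, beech, pine, alder, larch}, which is all 11 elements.
No 2 of the 10 sets cover everything (all 45 combinations miss at least one element), so 3 is optimal.

3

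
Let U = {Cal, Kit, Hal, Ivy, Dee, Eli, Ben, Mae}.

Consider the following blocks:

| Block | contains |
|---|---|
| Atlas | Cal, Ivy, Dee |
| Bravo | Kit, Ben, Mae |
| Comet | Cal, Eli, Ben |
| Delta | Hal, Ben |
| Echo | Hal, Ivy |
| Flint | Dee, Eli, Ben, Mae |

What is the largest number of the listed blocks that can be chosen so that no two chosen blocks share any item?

Echo, Flint are pairwise disjoint (Echo={Hal,Ivy}; Flint={Dee,Eli,Ben,Mae}).
Every remaining block overlaps one of these, and no 3 of the listed blocks are pairwise disjoint, so 2 is the maximum.

2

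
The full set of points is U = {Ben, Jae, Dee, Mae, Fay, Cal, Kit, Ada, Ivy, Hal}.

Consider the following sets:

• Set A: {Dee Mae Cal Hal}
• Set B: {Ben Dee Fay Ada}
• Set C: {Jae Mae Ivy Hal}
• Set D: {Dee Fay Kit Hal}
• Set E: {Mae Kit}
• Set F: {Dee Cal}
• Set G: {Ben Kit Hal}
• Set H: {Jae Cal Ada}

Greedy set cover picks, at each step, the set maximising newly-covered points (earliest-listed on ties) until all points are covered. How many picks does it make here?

4

Greedy: pick A (covers 4 new) → pick B (covers 3 new) → pick C (covers 2 new) → pick D (covers 1 new). Total picks: 4.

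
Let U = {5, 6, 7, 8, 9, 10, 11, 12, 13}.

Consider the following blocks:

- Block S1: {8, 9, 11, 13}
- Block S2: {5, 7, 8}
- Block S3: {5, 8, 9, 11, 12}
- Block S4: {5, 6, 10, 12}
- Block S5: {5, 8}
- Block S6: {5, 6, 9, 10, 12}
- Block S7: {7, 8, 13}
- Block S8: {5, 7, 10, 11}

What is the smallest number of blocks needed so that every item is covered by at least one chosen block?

3

S1 and S4 and S7 together: S1 ∪ S4 ∪ S7 = {5, 6, 7, 8, 9, 10, 11, 12, 13} — every item is covered.
No 2 of the 8 blocks cover everything (all 28 combinations miss at least one item), so 3 is optimal.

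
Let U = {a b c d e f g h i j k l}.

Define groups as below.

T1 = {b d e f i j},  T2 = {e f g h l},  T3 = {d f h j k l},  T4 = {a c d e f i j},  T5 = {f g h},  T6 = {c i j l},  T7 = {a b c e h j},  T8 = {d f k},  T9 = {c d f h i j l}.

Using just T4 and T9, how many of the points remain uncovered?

3

Union of T4, T9 = {a, c, d, e, f, h, i, j, l}.
Not covered: b, g, k — 3 points.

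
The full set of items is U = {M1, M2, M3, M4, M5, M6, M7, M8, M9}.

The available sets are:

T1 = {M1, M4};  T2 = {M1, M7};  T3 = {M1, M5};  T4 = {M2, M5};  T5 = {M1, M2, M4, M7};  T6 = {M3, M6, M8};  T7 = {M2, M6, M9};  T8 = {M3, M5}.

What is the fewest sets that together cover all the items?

4

Take {T5, T6, T7, T8}. Their union is {M1, M2, M3, M4, M5, M6, M7, M8, M9}, which is all 9 items.
No 3 of the 8 sets cover everything (all 56 combinations miss at least one item), so 4 is optimal.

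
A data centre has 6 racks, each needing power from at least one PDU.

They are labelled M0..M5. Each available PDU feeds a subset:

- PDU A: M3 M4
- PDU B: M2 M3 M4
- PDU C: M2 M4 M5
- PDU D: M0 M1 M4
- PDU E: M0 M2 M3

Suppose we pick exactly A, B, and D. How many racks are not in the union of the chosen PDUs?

Union of A, B, D = {M0, M1, M2, M3, M4}.
Not covered: M5 — 1 rack.

1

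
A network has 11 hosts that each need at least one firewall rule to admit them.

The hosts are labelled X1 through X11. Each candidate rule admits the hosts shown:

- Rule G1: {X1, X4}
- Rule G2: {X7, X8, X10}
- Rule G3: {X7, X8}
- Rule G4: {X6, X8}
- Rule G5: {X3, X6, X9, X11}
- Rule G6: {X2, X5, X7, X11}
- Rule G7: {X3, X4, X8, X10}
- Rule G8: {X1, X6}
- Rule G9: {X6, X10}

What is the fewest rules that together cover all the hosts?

4

G1 and G2 and G5 and G6 together: G1 ∪ G2 ∪ G5 ∪ G6 = {X1, X2, X3, X4, X5, X6, X7, X8, X9, X10, X11} — every host is covered.
Only G5 contains X9, so G5 is forced; the remaining 7 hosts need at least 3 more rules (each remaining rule adds at most 3) — so at least 4 rules are needed, and 4 is optimal.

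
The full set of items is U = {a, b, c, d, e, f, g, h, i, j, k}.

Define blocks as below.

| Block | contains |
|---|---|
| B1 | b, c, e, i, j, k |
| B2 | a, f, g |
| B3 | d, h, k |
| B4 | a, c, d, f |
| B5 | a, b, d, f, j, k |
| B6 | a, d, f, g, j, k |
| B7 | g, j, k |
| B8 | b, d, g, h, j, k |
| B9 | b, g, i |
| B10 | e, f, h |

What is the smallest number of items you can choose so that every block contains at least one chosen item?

The 3 items {d, e, g} hit every block.
No choice of 2 items meets every block, so 3 is the minimum.

3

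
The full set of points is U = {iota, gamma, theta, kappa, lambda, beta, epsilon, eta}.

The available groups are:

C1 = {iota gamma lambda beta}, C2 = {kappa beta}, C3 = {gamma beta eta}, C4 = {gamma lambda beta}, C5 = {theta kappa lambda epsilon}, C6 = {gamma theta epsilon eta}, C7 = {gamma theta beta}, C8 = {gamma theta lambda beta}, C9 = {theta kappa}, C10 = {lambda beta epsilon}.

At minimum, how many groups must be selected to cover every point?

C1 and C6 and C9 together: C1 ∪ C6 ∪ C9 = {iota, gamma, theta, kappa, lambda, beta, epsilon, eta} — every point is covered.
Only C1 contains iota, so C1 is forced; the remaining 4 points need at least 2 more groups (each remaining group adds at most 3) — so at least 3 groups are needed, and 3 is optimal.

3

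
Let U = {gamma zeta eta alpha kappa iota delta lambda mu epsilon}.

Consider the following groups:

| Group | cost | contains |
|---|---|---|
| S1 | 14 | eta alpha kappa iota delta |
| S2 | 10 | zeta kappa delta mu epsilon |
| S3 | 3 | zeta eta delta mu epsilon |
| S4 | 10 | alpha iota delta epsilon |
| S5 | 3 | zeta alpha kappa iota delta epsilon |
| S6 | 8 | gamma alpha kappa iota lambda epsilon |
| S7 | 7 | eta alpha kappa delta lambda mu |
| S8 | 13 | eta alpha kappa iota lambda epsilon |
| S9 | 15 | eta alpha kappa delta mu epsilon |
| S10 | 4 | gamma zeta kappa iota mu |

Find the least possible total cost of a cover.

11

S3, S6 together cover every item (S3 ∪ S6 = {gamma, zeta, eta, alpha, kappa, iota, delta, lambda, mu, epsilon}); total cost 3 + 8 = 11.
The greedy pick S5, S3, S6 costs 14; no covering selection beats 11.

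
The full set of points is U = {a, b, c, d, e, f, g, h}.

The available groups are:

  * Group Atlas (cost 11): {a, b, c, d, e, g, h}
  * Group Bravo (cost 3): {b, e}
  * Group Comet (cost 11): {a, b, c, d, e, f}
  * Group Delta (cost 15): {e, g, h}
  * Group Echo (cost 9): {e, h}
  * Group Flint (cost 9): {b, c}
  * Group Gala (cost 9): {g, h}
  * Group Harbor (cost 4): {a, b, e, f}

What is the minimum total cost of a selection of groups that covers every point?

Atlas, Harbor together cover every point (Atlas ∪ Harbor = {a, b, c, d, e, f, g, h}); total cost 11 + 4 = 15.
No covering selection has total cost below 15.

15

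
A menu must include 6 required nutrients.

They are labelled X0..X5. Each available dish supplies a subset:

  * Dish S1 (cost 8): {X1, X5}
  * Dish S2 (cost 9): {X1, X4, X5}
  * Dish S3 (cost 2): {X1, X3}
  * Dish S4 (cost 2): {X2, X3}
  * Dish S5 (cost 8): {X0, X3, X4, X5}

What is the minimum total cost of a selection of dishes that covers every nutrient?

S3, S4, S5 together cover every nutrient (S3 ∪ S4 ∪ S5 = {X0, X1, X2, X3, X4, X5}); total cost 2 + 2 + 8 = 12.
No covering selection has total cost below 12.

12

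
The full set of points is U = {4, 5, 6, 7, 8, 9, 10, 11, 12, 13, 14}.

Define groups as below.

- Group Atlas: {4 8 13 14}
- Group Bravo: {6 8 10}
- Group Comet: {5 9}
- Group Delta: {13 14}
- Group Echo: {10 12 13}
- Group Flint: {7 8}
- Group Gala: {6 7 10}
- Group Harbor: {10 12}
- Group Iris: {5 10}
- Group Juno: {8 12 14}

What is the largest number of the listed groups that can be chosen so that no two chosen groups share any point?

4

Comet, Delta, Flint, Harbor are pairwise disjoint (Comet={5,9}; Delta={13,14}; Flint={7,8}; Harbor={10,12}).
Every remaining group overlaps one of these, and no 5 of the listed groups are pairwise disjoint, so 4 is the maximum.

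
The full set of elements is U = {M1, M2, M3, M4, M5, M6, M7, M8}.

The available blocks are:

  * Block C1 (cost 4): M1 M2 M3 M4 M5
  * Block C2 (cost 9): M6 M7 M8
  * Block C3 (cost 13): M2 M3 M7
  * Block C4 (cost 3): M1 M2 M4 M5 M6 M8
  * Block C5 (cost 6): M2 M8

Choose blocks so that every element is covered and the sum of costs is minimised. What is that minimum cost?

13

C1, C2 together cover every element (C1 ∪ C2 = {M1, M2, M3, M4, M5, M6, M7, M8}); total cost 4 + 9 = 13.
The greedy pick C4, C1, C2 costs 16; no covering selection beats 13.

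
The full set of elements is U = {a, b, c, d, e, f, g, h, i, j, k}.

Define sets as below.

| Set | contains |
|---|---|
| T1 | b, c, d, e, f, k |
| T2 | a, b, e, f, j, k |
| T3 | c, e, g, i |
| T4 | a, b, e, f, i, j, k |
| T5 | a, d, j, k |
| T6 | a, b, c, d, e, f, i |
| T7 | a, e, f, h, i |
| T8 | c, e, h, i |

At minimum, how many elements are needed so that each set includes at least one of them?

Take T = {i, k}. Each listed set contains at least one of these, so T is a hitting set of size 2.
The sets T3, T5 are pairwise disjoint, so any hitting set needs a separate element for each — at least 2. Hence 2 is optimal.

2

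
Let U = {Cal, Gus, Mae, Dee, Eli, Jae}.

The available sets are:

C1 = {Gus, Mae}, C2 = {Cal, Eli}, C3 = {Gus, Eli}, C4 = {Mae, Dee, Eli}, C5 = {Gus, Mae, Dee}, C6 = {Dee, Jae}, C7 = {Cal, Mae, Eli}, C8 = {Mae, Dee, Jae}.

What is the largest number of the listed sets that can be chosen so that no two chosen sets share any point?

C1, C2, C6 are pairwise disjoint (C1={Gus,Mae}; C2={Cal,Eli}; C6={Dee,Jae}).
Every remaining set overlaps one of these, and no 4 of the listed sets are pairwise disjoint, so 3 is the maximum.

3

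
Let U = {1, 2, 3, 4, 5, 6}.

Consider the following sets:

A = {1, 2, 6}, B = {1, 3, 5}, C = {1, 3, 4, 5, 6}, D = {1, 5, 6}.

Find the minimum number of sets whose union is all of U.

2

Take {A, C}. Their union is {1, 2, 3, 4, 5, 6}, which is all 6 elements.
No single set has all 6 elements (the largest, C, has 5), so 2 is optimal.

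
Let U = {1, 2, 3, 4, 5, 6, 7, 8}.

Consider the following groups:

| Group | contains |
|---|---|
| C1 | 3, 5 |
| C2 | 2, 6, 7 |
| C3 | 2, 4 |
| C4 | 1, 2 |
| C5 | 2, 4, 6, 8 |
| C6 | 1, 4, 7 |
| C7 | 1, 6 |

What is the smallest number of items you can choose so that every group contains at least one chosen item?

The 3 items {1, 2, 3} hit every group.
The groups C1, C3, C7 are pairwise disjoint, so any hitting set needs a separate item for each — at least 3. Hence 3 is optimal.

3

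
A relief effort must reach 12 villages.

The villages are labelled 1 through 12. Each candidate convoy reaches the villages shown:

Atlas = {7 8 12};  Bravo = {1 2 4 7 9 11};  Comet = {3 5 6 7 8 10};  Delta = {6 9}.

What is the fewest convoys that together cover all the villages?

3

Atlas and Bravo and Comet together: Atlas ∪ Bravo ∪ Comet = {1, 2, 3, 4, 5, 6, 7, 8, 9, 10, 11, 12} — every village is covered.
Only Bravo contains 1, so Bravo is forced; the remaining 6 villages need at least 2 more convoys (each remaining convoy adds at most 5) — so at least 3 convoys are needed, and 3 is optimal.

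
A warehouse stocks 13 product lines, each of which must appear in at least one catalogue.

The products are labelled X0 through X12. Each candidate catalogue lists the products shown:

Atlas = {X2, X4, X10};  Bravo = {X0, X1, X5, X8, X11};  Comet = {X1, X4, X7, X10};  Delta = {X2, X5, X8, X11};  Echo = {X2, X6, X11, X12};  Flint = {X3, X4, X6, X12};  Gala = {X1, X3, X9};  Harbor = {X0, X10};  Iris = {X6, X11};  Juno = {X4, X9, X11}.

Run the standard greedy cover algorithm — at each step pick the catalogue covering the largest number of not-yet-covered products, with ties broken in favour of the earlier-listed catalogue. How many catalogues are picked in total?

Greedy: pick Bravo (covers 5 new) → pick Flint (covers 4 new) → pick Atlas (covers 2 new) → pick Comet (covers 1 new) → pick Gala (covers 1 new). Total picks: 5.
(The true minimum cover uses only 4 catalogues, so greedy is not optimal here.)

5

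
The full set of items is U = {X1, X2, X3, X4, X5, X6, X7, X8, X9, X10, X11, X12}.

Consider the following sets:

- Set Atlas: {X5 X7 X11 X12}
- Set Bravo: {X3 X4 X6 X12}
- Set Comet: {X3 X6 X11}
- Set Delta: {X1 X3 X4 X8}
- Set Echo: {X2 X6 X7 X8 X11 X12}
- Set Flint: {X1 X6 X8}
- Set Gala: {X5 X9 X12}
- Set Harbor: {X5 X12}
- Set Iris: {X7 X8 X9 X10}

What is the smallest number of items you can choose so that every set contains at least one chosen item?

The 3 items {X6, X8, X12} hit every set.
The sets Comet, Harbor, Iris are pairwise disjoint, so any hitting set needs a separate item for each — at least 3. Hence 3 is optimal.

3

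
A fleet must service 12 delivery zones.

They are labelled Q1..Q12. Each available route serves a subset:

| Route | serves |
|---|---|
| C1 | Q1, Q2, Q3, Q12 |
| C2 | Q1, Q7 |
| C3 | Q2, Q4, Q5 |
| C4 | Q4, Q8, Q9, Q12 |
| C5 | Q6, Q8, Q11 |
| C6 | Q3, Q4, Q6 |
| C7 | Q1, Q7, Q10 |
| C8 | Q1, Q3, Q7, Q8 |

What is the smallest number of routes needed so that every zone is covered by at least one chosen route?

5

C1 and C3 and C4 and C5 and C7 together: C1 ∪ C3 ∪ C4 ∪ C5 ∪ C7 = {Q1, Q2, Q3, Q4, Q5, Q6, Q7, Q8, Q9, Q10, Q11, Q12} — every zone is covered.
No 4 of the 8 routes cover everything (all 70 combinations miss at least one zone), so 5 is optimal.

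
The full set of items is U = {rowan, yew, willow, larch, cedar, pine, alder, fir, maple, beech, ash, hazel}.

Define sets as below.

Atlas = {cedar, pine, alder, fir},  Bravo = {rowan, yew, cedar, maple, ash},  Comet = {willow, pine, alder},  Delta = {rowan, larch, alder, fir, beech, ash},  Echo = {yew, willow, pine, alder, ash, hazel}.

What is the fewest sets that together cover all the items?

3

Bravo, Delta, and Echo cover everything between them: the union {rowan, yew, willow, larch, cedar, pine, alder, fir, maple, beech, ash, hazel} is all of U.
Only Delta contains larch, so Delta is forced; the remaining 6 items need at least 2 more sets (each remaining set adds at most 4) — so at least 3 sets are needed, and 3 is optimal.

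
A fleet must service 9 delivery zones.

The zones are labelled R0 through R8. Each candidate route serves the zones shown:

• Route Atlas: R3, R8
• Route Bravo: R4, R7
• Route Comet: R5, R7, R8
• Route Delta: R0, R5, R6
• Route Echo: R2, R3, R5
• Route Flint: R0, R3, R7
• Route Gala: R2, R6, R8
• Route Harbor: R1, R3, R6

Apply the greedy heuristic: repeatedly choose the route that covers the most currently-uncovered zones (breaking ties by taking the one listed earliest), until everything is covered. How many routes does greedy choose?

Greedy: pick Comet (covers 3 new) → pick Harbor (covers 3 new) → pick Bravo (covers 1 new) → pick Delta (covers 1 new) → pick Echo (covers 1 new). Total picks: 5.
(The true minimum cover uses only 4 routes, so greedy is not optimal here.)

5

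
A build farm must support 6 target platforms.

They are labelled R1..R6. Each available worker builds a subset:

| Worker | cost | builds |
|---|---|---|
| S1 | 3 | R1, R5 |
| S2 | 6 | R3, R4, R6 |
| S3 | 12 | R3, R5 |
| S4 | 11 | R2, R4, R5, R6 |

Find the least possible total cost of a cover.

S1, S2, S4 together cover every platform (S1 ∪ S2 ∪ S4 = {R1, R2, R3, R4, R5, R6}); total cost 3 + 6 + 11 = 20.
No covering selection has total cost below 20.

20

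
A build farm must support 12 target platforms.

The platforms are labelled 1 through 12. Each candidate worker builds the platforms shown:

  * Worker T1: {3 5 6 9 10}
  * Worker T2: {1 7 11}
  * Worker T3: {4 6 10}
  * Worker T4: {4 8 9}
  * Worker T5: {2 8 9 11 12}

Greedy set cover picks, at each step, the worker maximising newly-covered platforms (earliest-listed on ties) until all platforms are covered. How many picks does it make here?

Greedy: pick T1 (covers 5 new) → pick T5 (covers 4 new) → pick T2 (covers 2 new) → pick T3 (covers 1 new). Total picks: 4.

4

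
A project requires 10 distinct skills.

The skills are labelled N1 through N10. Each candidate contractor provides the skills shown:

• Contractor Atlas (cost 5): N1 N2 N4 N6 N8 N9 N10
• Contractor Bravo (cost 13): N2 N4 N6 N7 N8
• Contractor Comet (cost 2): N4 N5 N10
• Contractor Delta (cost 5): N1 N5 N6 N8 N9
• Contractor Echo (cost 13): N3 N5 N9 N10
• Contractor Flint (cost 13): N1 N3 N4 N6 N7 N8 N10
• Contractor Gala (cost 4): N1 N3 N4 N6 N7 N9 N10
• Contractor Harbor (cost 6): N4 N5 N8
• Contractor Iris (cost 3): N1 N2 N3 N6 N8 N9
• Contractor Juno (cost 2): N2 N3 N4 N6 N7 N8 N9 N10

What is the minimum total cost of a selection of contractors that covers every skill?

7

Delta, Juno together cover every skill (Delta ∪ Juno = {N1, N2, N3, N4, N5, N6, N7, N8, N9, N10}); total cost 5 + 2 = 7.
No covering selection has total cost below 7.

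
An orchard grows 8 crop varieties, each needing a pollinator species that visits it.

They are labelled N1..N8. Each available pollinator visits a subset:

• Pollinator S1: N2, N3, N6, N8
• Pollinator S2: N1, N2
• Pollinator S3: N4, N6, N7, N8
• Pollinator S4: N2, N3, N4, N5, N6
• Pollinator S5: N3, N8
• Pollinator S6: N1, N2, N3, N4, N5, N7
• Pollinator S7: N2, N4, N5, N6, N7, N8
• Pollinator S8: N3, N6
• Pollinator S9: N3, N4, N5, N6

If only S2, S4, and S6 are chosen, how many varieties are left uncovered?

Union of S2, S4, S6 = {N1, N2, N3, N4, N5, N6, N7}.
Not covered: N8 — 1 variety.

1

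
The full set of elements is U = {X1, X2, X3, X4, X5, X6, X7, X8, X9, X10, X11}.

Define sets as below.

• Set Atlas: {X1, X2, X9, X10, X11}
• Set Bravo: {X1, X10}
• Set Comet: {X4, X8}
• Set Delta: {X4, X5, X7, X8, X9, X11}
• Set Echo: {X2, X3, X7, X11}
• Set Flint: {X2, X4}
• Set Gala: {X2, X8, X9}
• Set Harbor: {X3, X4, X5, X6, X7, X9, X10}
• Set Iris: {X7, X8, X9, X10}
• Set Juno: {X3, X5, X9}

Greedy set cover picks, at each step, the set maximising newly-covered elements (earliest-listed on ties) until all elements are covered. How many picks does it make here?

Greedy: pick Harbor (covers 7 new) → pick Atlas (covers 3 new) → pick Comet (covers 1 new). Total picks: 3.

3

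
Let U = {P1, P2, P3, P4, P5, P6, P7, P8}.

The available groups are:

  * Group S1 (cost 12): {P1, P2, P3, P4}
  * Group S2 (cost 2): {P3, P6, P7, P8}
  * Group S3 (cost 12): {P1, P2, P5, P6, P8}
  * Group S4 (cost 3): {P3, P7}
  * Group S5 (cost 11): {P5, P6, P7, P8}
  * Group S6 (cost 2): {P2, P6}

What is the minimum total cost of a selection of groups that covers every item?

S1, S5 together cover every item (S1 ∪ S5 = {P1, P2, P3, P4, P5, P6, P7, P8}); total cost 12 + 11 = 23.
The greedy pick S2, S6, S1, S5 costs 27; no covering selection beats 23.

23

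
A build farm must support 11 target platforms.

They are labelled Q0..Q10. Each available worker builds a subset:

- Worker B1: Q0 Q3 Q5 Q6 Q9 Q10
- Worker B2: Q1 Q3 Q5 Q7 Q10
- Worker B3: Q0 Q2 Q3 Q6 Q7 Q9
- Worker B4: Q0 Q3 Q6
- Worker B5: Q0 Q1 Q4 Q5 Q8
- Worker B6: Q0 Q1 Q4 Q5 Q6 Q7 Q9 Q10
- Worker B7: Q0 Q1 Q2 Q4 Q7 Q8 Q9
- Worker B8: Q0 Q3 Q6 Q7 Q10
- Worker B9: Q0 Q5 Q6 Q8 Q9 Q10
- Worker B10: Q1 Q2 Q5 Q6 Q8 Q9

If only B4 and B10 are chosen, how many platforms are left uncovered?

3

Union of B4, B10 = {Q0, Q1, Q2, Q3, Q5, Q6, Q8, Q9}.
Not covered: Q4, Q7, Q10 — 3 platforms.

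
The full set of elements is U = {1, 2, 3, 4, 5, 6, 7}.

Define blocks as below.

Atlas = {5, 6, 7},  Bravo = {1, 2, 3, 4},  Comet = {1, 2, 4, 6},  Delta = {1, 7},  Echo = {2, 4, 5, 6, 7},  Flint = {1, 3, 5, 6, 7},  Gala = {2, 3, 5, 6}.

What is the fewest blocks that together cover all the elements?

2

Echo and Flint together: Echo ∪ Flint = {1, 2, 3, 4, 5, 6, 7} — every element is covered.
No single block has all 7 elements (the largest, Echo, has 5), so 2 is optimal.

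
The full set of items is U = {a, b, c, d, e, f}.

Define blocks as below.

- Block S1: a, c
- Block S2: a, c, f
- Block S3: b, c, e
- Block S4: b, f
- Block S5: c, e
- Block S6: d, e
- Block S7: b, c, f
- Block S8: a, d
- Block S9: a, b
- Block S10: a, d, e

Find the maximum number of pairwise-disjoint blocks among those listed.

3

S1, S4, S6 are pairwise disjoint (S1={a,c}; S4={b,f}; S6={d,e}).
Every remaining block overlaps one of these, and no 4 of the listed blocks are pairwise disjoint, so 3 is the maximum.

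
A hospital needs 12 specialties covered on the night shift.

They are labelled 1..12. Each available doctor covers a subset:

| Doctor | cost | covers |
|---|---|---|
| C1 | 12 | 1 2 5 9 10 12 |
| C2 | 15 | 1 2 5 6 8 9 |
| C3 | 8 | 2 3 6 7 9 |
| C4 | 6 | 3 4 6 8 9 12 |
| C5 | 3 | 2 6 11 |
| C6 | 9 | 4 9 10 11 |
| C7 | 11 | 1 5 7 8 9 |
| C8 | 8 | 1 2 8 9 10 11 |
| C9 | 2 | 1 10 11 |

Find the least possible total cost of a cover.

C4, C5, C7, C9 together cover every specialty (C4 ∪ C5 ∪ C7 ∪ C9 = {1, 2, 3, 4, 5, 6, 7, 8, 9, 10, 11, 12}); total cost 6 + 3 + 11 + 2 = 22.
No covering selection has total cost below 22.

22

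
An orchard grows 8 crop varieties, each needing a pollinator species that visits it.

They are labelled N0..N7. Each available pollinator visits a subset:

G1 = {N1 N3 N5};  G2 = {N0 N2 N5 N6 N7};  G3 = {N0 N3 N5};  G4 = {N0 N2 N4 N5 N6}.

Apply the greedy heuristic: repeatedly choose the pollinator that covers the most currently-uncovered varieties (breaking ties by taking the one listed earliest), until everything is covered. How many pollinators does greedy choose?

3

Greedy: pick G2 (covers 5 new) → pick G1 (covers 2 new) → pick G4 (covers 1 new). Total picks: 3.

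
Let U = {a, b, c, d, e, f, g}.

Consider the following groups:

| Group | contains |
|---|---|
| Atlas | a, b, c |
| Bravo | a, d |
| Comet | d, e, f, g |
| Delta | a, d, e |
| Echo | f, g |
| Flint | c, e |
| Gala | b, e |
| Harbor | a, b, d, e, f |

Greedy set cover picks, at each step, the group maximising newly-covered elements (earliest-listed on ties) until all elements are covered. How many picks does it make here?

Greedy: pick Harbor (covers 5 new) → pick Atlas (covers 1 new) → pick Comet (covers 1 new). Total picks: 3.
(The true minimum cover uses only 2 groups, so greedy is not optimal here.)

3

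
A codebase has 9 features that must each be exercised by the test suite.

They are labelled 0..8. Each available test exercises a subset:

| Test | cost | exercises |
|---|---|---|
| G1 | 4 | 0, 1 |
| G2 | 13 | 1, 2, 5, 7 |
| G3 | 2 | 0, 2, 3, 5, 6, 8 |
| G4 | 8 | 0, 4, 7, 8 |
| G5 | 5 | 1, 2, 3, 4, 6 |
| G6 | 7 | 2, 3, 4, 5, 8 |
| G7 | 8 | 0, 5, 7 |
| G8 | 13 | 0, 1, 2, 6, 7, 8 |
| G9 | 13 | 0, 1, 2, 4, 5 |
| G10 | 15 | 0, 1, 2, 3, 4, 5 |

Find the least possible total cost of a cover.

14

G1, G3, G4 together cover every feature (G1 ∪ G3 ∪ G4 = {0, 1, 2, 3, 4, 5, 6, 7, 8}); total cost 4 + 2 + 8 = 14.
The greedy pick G3, G5, G4 costs 15; no covering selection beats 14.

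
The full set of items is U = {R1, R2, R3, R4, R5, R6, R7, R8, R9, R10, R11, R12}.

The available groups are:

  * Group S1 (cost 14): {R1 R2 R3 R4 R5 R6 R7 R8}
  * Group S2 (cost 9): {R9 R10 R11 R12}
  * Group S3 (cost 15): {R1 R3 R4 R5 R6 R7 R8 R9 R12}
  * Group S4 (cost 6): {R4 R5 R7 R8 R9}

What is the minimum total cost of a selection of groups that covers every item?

23

S1, S2 together cover every item (S1 ∪ S2 = {R1, R2, R3, R4, R5, R6, R7, R8, R9, R10, R11, R12}); total cost 14 + 9 = 23.
The greedy pick S4, S2, S1 costs 29; no covering selection beats 23.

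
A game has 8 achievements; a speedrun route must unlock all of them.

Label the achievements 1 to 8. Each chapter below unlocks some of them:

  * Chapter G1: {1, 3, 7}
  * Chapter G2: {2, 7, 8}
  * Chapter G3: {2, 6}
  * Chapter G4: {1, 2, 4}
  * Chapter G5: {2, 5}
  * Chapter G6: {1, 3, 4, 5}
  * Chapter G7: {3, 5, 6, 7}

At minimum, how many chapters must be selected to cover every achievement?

G2 and G3 and G6 together: G2 ∪ G3 ∪ G6 = {1, 2, 3, 4, 5, 6, 7, 8} — every achievement is covered.
Only G2 contains 8, so G2 is forced; the remaining 5 achievements need at least 2 more chapters (each remaining chapter adds at most 4) — so at least 3 chapters are needed, and 3 is optimal.

3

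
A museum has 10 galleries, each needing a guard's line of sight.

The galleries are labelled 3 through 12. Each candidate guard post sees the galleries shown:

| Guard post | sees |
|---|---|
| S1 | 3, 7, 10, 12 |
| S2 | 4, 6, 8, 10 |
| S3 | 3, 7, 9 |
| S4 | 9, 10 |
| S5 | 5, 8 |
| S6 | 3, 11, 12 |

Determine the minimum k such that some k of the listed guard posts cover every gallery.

S2 and S3 and S5 and S6 together: S2 ∪ S3 ∪ S5 ∪ S6 = {3, 4, 5, 6, 7, 8, 9, 10, 11, 12} — every gallery is covered.
No 3 of the 6 guard posts cover everything (all 20 combinations miss at least one gallery), so 4 is optimal.

4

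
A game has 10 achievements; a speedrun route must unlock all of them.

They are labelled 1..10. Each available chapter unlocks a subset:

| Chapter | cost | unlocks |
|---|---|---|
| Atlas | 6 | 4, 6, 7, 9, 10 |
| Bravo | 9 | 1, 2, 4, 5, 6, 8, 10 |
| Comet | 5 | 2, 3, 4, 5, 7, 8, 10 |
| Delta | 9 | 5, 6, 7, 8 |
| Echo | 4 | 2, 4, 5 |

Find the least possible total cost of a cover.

20

Atlas, Bravo, Comet together cover every achievement (Atlas ∪ Bravo ∪ Comet = {1, 2, 3, 4, 5, 6, 7, 8, 9, 10}); total cost 6 + 9 + 5 = 20.
No covering selection has total cost below 20.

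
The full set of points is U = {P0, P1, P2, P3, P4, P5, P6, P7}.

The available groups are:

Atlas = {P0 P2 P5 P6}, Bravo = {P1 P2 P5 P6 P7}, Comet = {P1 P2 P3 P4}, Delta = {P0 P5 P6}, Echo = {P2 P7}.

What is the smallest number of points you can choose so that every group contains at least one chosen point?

2

Take H = {P2, P5}. Each listed group contains at least one of these, so H is a hitting set of size 2.
The groups Comet, Delta are pairwise disjoint, so any hitting set needs a separate point for each — at least 2. Hence 2 is optimal.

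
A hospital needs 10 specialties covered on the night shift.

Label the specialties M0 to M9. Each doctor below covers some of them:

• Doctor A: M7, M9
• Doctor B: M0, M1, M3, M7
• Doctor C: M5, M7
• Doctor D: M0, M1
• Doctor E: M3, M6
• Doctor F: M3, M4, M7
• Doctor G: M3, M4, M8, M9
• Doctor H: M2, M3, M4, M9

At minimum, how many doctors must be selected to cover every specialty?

5

Take {C, D, E, G, H}. Their union is {M0, M1, M2, M3, M4, M5, M6, M7, M8, M9}, which is all 10 specialties.
No 4 of the 8 doctors cover everything (all 70 combinations miss at least one specialty), so 5 is optimal.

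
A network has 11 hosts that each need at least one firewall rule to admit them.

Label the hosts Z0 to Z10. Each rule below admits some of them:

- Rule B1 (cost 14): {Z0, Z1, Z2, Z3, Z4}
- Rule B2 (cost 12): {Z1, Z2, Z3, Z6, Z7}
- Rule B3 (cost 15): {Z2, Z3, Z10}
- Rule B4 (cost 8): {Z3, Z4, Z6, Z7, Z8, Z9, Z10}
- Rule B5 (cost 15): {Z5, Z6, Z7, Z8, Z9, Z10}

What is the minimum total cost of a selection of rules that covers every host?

29

B1, B5 together cover every host (B1 ∪ B5 = {Z0, Z1, Z2, Z3, Z4, Z5, Z6, Z7, Z8, Z9, Z10}); total cost 14 + 15 = 29.
The greedy pick B4, B1, B5 costs 37; no covering selection beats 29.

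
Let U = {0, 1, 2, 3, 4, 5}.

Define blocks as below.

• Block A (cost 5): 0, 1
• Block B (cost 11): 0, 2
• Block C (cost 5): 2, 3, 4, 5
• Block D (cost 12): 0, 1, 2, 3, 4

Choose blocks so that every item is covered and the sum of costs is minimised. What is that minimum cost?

10

A, C together cover every item (A ∪ C = {0, 1, 2, 3, 4, 5}); total cost 5 + 5 = 10.
No covering selection has total cost below 10.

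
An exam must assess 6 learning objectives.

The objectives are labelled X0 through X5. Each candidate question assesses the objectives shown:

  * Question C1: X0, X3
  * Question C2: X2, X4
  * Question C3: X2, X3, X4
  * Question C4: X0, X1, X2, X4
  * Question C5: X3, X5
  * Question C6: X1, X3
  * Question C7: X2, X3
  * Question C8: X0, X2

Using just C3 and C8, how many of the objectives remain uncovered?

Union of C3, C8 = {X0, X2, X3, X4}.
Not covered: X1, X5 — 2 objectives.

2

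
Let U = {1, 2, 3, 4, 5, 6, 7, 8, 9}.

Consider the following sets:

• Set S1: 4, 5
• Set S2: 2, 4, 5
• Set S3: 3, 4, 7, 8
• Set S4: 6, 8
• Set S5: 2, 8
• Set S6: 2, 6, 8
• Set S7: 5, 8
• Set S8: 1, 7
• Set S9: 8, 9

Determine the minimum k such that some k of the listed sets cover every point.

5

S1, S3, S6, S8, and S9 cover everything between them: the union {1, 2, 3, 4, 5, 6, 7, 8, 9} is all of U.
No 4 of the 9 sets cover everything (all 126 combinations miss at least one point), so 5 is optimal.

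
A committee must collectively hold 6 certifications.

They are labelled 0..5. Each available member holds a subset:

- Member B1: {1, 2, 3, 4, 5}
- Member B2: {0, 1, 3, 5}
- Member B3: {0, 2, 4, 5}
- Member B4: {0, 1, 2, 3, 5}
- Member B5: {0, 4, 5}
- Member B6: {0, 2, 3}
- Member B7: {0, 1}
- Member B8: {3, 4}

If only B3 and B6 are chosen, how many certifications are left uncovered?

Union of B3, B6 = {0, 2, 3, 4, 5}.
Not covered: 1 — 1 certification.

1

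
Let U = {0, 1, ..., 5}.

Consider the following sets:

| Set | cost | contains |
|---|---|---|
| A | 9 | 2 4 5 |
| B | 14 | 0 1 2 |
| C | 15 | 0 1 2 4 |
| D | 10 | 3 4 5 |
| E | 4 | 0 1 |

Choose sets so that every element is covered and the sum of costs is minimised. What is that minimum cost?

A, D, E together cover every element (A ∪ D ∪ E = {0, 1, 2, 3, 4, 5}); total cost 9 + 10 + 4 = 23.
No covering selection has total cost below 23.

23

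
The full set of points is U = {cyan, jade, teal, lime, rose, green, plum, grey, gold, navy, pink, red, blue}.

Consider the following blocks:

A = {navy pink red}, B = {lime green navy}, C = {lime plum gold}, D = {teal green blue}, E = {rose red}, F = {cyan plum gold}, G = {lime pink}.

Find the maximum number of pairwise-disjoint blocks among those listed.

D, E, F, G are pairwise disjoint (D={teal,green,blue}; E={rose,red}; F={cyan,plum,gold}; G={lime,pink}).
Every remaining block overlaps one of these, and no 5 of the listed blocks are pairwise disjoint, so 4 is the maximum.

4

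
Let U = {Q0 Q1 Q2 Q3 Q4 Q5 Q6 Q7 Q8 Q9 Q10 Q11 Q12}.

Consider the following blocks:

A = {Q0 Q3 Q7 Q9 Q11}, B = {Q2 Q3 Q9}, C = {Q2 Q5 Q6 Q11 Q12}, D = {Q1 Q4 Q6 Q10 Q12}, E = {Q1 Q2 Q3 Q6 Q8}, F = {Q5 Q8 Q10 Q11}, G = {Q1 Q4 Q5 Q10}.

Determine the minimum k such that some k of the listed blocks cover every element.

Take {A, C, D, F}. Their union is {Q0, Q1, Q2, Q3, Q4, Q5, Q6, Q7, Q8, Q9, Q10, Q11, Q12}, which is all 13 elements.
No 3 of the 7 blocks cover everything (all 35 combinations miss at least one element), so 4 is optimal.

4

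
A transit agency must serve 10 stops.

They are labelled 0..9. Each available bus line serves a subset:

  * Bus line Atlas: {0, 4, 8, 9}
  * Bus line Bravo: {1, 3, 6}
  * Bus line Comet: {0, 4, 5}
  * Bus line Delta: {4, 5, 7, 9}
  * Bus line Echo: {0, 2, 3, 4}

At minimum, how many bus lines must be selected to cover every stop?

4

Take {Atlas, Bravo, Delta, Echo}. Their union is {0, 1, 2, 3, 4, 5, 6, 7, 8, 9}, which is all 10 stops.
No 3 of the 5 bus lines cover everything (all 10 combinations miss at least one stop), so 4 is optimal.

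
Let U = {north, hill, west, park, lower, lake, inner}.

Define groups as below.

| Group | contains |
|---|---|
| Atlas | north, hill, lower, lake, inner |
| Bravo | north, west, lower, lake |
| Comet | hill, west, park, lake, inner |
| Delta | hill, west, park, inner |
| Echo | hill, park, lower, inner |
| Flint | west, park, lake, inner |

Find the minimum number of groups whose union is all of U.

2

Take {Atlas, Flint}. Their union is {north, hill, west, park, lower, lake, inner}, which is all 7 elements.
No single group has all 7 elements (the largest, Atlas, has 5), so 2 is optimal.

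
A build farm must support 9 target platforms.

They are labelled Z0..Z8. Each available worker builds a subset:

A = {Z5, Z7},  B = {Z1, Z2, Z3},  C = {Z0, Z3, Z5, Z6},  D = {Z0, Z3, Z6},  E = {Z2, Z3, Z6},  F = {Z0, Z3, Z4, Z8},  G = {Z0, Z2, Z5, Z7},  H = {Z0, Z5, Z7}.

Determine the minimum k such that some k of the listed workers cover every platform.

Take {B, E, F, H}. Their union is {Z0, Z1, Z2, Z3, Z4, Z5, Z6, Z7, Z8}, which is all 9 platforms.
No 3 of the 8 workers cover everything (all 56 combinations miss at least one platform), so 4 is optimal.

4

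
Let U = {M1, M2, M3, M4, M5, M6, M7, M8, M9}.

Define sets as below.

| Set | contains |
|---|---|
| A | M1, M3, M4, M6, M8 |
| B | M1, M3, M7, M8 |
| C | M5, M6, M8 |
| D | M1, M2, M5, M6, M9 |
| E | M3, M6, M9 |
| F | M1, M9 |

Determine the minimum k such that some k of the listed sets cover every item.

A, B, and D cover everything between them: the union {M1, M2, M3, M4, M5, M6, M7, M8, M9} is all of U.
Only D contains M2, so D is forced; the remaining 4 items need at least 2 more sets (each remaining set adds at most 3) — so at least 3 sets are needed, and 3 is optimal.

3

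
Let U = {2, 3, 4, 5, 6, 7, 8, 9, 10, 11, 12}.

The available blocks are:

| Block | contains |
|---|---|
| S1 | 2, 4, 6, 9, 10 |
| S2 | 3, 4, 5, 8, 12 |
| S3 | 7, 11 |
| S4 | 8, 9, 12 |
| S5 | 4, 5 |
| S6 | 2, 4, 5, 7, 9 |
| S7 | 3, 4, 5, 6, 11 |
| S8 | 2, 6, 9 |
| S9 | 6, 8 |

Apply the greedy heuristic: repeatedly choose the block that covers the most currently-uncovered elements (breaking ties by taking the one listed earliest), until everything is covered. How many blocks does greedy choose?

3

Greedy: pick S1 (covers 5 new) → pick S2 (covers 4 new) → pick S3 (covers 2 new). Total picks: 3.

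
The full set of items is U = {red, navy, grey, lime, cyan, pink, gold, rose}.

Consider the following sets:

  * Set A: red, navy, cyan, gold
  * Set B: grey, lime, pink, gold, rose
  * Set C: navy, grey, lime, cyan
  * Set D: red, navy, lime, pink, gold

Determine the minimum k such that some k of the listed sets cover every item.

2

Take {A, B}. Their union is {red, navy, grey, lime, cyan, pink, gold, rose}, which is all 8 items.
No single set has all 8 items (the largest, B, has 5), so 2 is optimal.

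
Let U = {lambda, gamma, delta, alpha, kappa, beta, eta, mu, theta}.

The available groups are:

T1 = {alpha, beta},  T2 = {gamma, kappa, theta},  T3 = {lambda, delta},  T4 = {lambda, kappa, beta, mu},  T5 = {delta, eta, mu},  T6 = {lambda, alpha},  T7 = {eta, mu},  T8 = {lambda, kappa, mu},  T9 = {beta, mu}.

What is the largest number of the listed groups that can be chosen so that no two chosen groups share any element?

4

T1, T2, T3, T7 are pairwise disjoint (T1={alpha,beta}; T2={gamma,kappa,theta}; T3={lambda,delta}; T7={eta,mu}).
Every remaining group overlaps one of these, and no 5 of the listed groups are pairwise disjoint, so 4 is the maximum.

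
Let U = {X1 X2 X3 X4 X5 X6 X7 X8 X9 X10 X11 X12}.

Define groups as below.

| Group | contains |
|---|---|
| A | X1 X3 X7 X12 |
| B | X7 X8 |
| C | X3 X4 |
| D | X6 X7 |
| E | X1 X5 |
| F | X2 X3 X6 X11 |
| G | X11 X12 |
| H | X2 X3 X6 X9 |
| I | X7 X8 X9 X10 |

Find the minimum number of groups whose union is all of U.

C and E and G and H and I together: C ∪ E ∪ G ∪ H ∪ I = {X1, X2, X3, X4, X5, X6, X7, X8, X9, X10, X11, X12} — every element is covered.
No 4 of the 9 groups cover everything (all 126 combinations miss at least one element), so 5 is optimal.

5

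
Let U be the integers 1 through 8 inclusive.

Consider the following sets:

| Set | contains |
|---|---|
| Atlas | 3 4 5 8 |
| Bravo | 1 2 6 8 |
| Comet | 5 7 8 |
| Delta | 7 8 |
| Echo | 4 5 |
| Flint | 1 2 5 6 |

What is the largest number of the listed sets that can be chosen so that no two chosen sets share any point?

2

Delta, Flint are pairwise disjoint (Delta={7,8}; Flint={1,2,5,6}).
Every remaining set overlaps one of these, and no 3 of the listed sets are pairwise disjoint, so 2 is the maximum.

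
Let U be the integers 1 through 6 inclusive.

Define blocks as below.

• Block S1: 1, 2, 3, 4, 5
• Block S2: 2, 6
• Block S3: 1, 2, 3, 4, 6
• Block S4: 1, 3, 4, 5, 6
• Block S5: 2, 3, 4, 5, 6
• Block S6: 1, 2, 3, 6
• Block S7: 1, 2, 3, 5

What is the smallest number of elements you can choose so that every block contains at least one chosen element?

Take H = {2, 3}. Each listed block contains at least one of these, so H is a hitting set of size 2.
No single element lies in every block, so at least 2 are needed and 2 is optimal.

2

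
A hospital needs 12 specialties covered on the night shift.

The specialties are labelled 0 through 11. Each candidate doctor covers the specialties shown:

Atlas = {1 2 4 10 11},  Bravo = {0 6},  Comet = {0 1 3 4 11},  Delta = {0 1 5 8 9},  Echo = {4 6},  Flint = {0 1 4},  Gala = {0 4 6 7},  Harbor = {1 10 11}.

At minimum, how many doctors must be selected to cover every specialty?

4

Take {Atlas, Comet, Delta, Gala}. Their union is {0, 1, 2, 3, 4, 5, 6, 7, 8, 9, 10, 11}, which is all 12 specialties.
Only Comet contains 3, so Comet is forced; the remaining 7 specialties need at least 3 more doctors (each remaining doctor adds at most 3) — so at least 4 doctors are needed, and 4 is optimal.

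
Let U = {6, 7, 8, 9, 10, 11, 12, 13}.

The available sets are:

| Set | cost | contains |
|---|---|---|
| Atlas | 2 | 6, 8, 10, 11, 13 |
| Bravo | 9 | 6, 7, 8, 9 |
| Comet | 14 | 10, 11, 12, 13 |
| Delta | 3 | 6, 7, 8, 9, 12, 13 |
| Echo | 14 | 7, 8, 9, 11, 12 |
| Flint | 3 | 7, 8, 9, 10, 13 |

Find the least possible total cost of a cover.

Atlas, Delta together cover every point (Atlas ∪ Delta = {6, 7, 8, 9, 10, 11, 12, 13}); total cost 2 + 3 = 5.
No covering selection has total cost below 5.

5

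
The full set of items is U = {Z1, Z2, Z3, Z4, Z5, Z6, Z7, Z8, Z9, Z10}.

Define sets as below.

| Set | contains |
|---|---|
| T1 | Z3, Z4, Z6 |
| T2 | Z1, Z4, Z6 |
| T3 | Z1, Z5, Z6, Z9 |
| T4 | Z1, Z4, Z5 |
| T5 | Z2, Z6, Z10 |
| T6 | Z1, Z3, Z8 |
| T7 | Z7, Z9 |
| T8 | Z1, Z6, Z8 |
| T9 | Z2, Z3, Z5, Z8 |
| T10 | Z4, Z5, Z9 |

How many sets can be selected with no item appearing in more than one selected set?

3

T5, T6, T7 are pairwise disjoint (T5={Z2,Z6,Z10}; T6={Z1,Z3,Z8}; T7={Z7,Z9}).
Every remaining set overlaps one of these, and no 4 of the listed sets are pairwise disjoint, so 3 is the maximum.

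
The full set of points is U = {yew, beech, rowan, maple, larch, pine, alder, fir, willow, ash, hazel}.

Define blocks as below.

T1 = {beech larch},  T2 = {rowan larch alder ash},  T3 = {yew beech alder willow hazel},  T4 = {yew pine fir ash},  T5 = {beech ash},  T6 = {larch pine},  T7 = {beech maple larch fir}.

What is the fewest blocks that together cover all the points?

4

T2 and T3 and T4 and T7 together: T2 ∪ T3 ∪ T4 ∪ T7 = {yew, beech, rowan, maple, larch, pine, alder, fir, willow, ash, hazel} — every point is covered.
No 3 of the 7 blocks cover everything (all 35 combinations miss at least one point), so 4 is optimal.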